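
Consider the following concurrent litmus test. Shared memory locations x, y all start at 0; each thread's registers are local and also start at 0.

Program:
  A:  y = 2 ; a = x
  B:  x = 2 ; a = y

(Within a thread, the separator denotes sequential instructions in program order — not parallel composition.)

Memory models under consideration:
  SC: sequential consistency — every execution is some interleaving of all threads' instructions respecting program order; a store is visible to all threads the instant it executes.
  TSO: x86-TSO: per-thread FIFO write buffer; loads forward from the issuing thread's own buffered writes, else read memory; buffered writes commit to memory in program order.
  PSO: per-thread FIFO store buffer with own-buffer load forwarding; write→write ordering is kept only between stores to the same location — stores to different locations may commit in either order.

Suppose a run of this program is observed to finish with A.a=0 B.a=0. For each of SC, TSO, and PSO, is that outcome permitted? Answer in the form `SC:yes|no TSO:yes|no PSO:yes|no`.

outcome vector order: (A.a,B.a)
under SC → 0/2, 2/0, 2/2
under TSO → 0/0, 0/2, 2/0, 2/2
under PSO → 0/0, 0/2, 2/0, 2/2
target 0/0 ∈ {TSO,PSO}

SC:no TSO:yes PSO:yes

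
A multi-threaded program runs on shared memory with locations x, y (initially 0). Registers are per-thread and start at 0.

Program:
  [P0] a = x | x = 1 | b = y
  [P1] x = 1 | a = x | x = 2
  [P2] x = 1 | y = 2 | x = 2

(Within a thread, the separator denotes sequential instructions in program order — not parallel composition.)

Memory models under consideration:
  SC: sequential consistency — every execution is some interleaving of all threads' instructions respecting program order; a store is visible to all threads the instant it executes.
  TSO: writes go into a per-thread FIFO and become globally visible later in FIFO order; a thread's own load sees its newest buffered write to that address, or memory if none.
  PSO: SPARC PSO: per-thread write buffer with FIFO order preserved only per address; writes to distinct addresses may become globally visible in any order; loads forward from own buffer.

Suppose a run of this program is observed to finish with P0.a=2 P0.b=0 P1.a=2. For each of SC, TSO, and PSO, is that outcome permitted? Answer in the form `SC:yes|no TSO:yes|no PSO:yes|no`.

SC:no TSO:no PSO:yes

outcome vector order: (P0.a,P0.b,P1.a)
under SC → 001; 002; 021; 022; 101; 102; 121; 122; 201; 221; 222
under TSO → 001; 002; 021; 022; 101; 102; 121; 122; 201; 221; 222
under PSO → 001; 002; 021; 022; 101; 102; 121; 122; 201; 202; 221; 222
target 202 ∈ {PSO}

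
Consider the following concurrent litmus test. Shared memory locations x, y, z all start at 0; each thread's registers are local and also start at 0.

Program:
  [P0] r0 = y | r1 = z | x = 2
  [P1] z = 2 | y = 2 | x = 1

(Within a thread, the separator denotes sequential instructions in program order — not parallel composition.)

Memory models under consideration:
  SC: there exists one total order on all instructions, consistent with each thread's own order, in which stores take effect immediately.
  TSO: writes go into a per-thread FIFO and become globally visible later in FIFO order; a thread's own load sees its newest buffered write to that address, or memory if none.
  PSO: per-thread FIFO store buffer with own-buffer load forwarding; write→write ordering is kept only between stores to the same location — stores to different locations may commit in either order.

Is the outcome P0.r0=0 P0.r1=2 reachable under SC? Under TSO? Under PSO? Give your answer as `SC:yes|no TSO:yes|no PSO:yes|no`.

outcome vector order: (P0.r0,P0.r1)
SC: 3 outcomes — {00; 02; 22}
TSO: 3 outcomes — {00; 02; 22}
PSO: 4 outcomes — {00; 02; 20; 22}
target 02 ∈ {SC,TSO,PSO}

SC:yes TSO:yes PSO:yes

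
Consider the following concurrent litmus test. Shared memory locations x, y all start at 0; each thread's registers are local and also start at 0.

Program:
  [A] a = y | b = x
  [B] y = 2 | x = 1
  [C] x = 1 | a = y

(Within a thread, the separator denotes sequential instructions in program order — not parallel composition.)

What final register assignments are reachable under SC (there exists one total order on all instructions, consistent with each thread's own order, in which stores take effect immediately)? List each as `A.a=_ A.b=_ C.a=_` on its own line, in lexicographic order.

outcome vector order: (A.a,A.b,C.a)
|SC outcomes| = 7

A.a=0 A.b=0 C.a=0
A.a=0 A.b=0 C.a=2
A.a=0 A.b=1 C.a=0
A.a=0 A.b=1 C.a=2
A.a=2 A.b=0 C.a=2
A.a=2 A.b=1 C.a=0
A.a=2 A.b=1 C.a=2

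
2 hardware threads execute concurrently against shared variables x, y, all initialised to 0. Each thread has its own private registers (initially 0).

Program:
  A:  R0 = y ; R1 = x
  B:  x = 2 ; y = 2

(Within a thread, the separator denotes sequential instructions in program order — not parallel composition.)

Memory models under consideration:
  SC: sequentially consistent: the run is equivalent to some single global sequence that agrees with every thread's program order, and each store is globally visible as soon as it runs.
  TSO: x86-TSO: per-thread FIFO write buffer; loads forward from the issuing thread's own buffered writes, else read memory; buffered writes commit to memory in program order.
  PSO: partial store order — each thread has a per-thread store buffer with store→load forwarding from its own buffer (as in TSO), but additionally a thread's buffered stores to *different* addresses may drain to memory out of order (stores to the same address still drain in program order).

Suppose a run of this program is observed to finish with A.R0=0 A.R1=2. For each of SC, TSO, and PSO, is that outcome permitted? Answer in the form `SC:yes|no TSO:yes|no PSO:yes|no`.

outcome vector order: (A.R0,A.R1)
SC: 3 outcomes — {00; 02; 22}
TSO: 3 outcomes — {00; 02; 22}
PSO: 4 outcomes — {00; 02; 20; 22}
target 02 ∈ {SC,TSO,PSO}

SC:yes TSO:yes PSO:yes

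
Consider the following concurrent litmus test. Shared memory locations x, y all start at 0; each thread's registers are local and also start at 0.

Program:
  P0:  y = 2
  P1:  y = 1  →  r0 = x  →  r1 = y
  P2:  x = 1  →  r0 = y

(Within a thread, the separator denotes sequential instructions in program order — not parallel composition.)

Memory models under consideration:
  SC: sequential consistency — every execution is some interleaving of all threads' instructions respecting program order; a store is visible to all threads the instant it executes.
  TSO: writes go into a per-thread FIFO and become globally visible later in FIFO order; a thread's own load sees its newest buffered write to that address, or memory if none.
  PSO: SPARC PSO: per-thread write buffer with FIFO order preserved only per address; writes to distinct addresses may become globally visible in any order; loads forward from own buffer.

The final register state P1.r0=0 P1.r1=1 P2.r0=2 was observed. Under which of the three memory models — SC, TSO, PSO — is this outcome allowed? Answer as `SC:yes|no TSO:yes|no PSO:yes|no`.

outcome vector order: (P1.r0,P1.r1,P2.r0)
under SC → (0,1,1) (0,1,2) (0,2,1) (0,2,2) (1,1,0) (1,1,1) (1,1,2) (1,2,0) (1,2,1) (1,2,2)
under TSO → (0,1,0) (0,1,1) (0,1,2) (0,2,0) (0,2,1) (0,2,2) (1,1,0) (1,1,1) (1,1,2) (1,2,0) (1,2,1) (1,2,2)
under PSO → (0,1,0) (0,1,1) (0,1,2) (0,2,0) (0,2,1) (0,2,2) (1,1,0) (1,1,1) (1,1,2) (1,2,0) (1,2,1) (1,2,2)
target (0,1,2) ∈ {SC,TSO,PSO}

SC:yes TSO:yes PSO:yes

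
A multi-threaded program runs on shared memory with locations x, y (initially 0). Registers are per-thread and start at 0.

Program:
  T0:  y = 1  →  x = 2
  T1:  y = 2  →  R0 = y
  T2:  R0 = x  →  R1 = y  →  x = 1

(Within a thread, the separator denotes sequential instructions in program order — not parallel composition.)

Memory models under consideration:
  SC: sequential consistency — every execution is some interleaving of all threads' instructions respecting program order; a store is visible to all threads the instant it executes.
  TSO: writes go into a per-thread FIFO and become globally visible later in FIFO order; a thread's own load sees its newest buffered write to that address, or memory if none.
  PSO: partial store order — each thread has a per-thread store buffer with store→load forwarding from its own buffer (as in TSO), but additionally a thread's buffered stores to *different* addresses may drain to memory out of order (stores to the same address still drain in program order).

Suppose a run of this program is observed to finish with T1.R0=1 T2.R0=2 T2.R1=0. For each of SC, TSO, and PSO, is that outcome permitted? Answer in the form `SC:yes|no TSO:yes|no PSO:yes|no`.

SC:no TSO:no PSO:yes

outcome vector order: (T1.R0,T2.R0,T2.R1)
SC: 9 outcomes — {(1,0,0); (1,0,1); (1,0,2); (1,2,1); (2,0,0); (2,0,1); (2,0,2); (2,2,1); (2,2,2)}
TSO: 9 outcomes — {(1,0,0); (1,0,1); (1,0,2); (1,2,1); (2,0,0); (2,0,1); (2,0,2); (2,2,1); (2,2,2)}
PSO: 12 outcomes — {(1,0,0); (1,0,1); (1,0,2); (1,2,0); (1,2,1); (1,2,2); (2,0,0); (2,0,1); (2,0,2); (2,2,0); (2,2,1); (2,2,2)}
target (1,2,0) ∈ {PSO}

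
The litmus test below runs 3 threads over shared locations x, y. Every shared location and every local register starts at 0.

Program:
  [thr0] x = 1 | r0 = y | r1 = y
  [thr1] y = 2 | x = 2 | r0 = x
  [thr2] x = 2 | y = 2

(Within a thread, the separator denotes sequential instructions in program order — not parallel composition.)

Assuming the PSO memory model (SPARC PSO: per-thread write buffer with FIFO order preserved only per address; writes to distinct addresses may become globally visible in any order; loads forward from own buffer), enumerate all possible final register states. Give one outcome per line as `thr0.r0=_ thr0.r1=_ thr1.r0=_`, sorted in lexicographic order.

thr0.r0=0 thr0.r1=0 thr1.r0=1
thr0.r0=0 thr0.r1=0 thr1.r0=2
thr0.r0=0 thr0.r1=2 thr1.r0=1
thr0.r0=0 thr0.r1=2 thr1.r0=2
thr0.r0=2 thr0.r1=2 thr1.r0=1
thr0.r0=2 thr0.r1=2 thr1.r0=2

outcome vector order: (thr0.r0,thr0.r1,thr1.r0)
|PSO outcomes| = 6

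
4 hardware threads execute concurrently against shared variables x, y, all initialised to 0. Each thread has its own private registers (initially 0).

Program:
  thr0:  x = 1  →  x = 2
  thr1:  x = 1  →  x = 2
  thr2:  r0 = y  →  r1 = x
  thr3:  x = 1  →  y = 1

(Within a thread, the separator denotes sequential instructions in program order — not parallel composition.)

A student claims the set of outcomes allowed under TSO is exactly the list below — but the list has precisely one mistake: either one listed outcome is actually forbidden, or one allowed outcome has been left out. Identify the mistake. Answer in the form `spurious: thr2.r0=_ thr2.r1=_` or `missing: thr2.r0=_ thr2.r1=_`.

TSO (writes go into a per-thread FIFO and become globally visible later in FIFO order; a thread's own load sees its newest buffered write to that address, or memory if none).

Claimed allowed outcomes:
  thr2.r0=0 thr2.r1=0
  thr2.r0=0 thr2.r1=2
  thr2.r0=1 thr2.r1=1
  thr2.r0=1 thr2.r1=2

missing: thr2.r0=0 thr2.r1=1

outcome vector order: (thr2.r0,thr2.r1)
TSO: 5 outcomes — {00, 01, 02, 11, 12}
TSO∖claimed = {01}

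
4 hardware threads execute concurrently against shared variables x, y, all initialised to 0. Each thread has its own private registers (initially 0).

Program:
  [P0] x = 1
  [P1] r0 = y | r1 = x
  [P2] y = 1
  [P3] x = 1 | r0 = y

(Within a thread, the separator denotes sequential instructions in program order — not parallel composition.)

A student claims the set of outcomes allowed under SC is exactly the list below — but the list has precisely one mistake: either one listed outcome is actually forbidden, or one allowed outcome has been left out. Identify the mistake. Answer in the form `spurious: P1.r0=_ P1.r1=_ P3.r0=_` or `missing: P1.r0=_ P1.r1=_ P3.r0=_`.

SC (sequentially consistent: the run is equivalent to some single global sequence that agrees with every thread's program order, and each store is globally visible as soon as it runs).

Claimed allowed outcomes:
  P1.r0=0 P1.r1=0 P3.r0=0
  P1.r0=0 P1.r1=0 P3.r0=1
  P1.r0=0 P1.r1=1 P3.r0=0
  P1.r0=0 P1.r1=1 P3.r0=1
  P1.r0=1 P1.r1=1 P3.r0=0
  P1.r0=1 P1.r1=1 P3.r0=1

outcome vector order: (P1.r0,P1.r1,P3.r0)
[SC] allowed = {<0 0 0>, <0 0 1>, <0 1 0>, <0 1 1>, <1 0 1>, <1 1 0>, <1 1 1>}
SC∖claimed = {<1 0 1>}

missing: P1.r0=1 P1.r1=0 P3.r0=1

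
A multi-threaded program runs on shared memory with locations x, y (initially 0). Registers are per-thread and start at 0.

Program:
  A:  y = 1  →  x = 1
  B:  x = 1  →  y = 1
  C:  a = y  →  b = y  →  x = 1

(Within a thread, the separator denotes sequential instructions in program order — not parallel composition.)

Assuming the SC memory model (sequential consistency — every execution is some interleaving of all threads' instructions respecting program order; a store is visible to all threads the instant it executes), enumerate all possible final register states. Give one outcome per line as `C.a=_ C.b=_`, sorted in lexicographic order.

outcome vector order: (C.a,C.b)
|SC outcomes| = 3

C.a=0 C.b=0
C.a=0 C.b=1
C.a=1 C.b=1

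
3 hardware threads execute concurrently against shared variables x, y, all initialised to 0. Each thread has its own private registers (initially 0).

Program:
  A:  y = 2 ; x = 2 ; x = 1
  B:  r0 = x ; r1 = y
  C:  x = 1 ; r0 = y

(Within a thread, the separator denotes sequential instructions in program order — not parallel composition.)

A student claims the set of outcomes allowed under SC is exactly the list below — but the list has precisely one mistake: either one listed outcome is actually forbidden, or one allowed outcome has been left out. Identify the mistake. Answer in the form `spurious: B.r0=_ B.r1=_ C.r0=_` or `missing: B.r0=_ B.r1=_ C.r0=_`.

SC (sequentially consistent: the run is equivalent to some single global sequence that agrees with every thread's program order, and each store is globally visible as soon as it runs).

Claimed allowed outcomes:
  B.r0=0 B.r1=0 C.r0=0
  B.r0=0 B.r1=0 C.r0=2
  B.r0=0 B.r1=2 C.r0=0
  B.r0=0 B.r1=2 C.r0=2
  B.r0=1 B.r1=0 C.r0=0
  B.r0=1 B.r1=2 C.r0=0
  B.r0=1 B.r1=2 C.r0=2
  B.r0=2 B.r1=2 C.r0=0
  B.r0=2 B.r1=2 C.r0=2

missing: B.r0=1 B.r1=0 C.r0=2

outcome vector order: (B.r0,B.r1,C.r0)
SC (10): 000 002 020 022 100 102 120 122 220 222
SC∖claimed = {102}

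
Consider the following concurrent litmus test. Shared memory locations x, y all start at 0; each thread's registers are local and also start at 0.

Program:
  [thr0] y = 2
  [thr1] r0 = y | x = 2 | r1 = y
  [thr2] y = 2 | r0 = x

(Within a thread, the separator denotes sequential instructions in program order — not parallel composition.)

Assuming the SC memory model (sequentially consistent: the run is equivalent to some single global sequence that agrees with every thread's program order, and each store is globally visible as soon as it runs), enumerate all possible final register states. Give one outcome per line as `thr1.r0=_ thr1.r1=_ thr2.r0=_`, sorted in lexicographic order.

thr1.r0=0 thr1.r1=0 thr2.r0=2
thr1.r0=0 thr1.r1=2 thr2.r0=0
thr1.r0=0 thr1.r1=2 thr2.r0=2
thr1.r0=2 thr1.r1=2 thr2.r0=0
thr1.r0=2 thr1.r1=2 thr2.r0=2

outcome vector order: (thr1.r0,thr1.r1,thr2.r0)
|SC outcomes| = 5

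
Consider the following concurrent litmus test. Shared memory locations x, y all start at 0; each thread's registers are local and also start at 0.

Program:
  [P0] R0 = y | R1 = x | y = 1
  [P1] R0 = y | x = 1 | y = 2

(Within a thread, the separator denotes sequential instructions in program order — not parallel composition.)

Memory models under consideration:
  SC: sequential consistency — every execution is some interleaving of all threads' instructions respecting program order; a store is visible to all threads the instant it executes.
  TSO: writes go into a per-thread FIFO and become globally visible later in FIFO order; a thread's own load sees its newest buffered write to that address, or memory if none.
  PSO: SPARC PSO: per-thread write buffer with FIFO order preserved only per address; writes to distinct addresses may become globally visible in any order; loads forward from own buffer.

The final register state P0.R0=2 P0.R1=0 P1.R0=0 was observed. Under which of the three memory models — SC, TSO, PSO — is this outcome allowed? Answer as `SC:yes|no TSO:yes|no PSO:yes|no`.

outcome vector order: (P0.R0,P0.R1,P1.R0)
SC: 4 outcomes — {<0 0 0>; <0 0 1>; <0 1 0>; <2 1 0>}
TSO: 4 outcomes — {<0 0 0>; <0 0 1>; <0 1 0>; <2 1 0>}
PSO: 5 outcomes — {<0 0 0>; <0 0 1>; <0 1 0>; <2 0 0>; <2 1 0>}
target <2 0 0> ∈ {PSO}

SC:no TSO:no PSO:yes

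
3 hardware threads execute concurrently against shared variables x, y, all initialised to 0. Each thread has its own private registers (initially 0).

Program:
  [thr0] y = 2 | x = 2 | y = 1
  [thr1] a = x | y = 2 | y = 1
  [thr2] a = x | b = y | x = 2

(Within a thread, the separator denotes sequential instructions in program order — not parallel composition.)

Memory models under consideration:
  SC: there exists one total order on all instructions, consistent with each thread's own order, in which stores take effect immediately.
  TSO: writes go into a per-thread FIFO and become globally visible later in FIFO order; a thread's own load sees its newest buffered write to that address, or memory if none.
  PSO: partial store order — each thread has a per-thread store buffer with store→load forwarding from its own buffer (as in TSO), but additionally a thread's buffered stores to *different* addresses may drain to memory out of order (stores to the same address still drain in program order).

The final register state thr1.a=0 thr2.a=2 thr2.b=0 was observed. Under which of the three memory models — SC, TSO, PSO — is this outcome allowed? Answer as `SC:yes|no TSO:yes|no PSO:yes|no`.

outcome vector order: (thr1.a,thr2.a,thr2.b)
SC (10): (0,0,0); (0,0,1); (0,0,2); (0,2,1); (0,2,2); (2,0,0); (2,0,1); (2,0,2); (2,2,1); (2,2,2)
TSO (10): (0,0,0); (0,0,1); (0,0,2); (0,2,1); (0,2,2); (2,0,0); (2,0,1); (2,0,2); (2,2,1); (2,2,2)
PSO (12): (0,0,0); (0,0,1); (0,0,2); (0,2,0); (0,2,1); (0,2,2); (2,0,0); (2,0,1); (2,0,2); (2,2,0); (2,2,1); (2,2,2)
target (0,2,0) ∈ {PSO}

SC:no TSO:no PSO:yes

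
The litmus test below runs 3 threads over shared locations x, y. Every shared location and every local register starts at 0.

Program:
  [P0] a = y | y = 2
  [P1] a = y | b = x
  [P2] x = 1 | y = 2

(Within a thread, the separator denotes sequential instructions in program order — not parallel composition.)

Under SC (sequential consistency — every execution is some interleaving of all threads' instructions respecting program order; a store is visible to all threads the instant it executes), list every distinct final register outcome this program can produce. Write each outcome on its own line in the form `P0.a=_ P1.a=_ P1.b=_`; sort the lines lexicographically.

P0.a=0 P1.a=0 P1.b=0
P0.a=0 P1.a=0 P1.b=1
P0.a=0 P1.a=2 P1.b=0
P0.a=0 P1.a=2 P1.b=1
P0.a=2 P1.a=0 P1.b=0
P0.a=2 P1.a=0 P1.b=1
P0.a=2 P1.a=2 P1.b=1

outcome vector order: (P0.a,P1.a,P1.b)
|SC outcomes| = 7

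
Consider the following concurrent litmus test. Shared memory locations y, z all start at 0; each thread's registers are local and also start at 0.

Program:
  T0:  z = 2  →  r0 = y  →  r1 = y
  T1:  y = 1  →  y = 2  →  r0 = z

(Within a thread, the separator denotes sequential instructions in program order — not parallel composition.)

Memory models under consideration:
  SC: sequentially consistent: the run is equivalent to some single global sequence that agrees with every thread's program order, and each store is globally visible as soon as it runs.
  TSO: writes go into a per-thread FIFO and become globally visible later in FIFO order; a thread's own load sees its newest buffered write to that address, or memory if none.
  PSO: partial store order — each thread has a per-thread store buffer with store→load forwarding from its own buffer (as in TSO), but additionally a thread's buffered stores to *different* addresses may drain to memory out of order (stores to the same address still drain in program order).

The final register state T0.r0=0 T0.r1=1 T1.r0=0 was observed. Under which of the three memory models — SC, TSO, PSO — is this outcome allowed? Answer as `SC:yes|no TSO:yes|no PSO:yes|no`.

SC:no TSO:yes PSO:yes

outcome vector order: (T0.r0,T0.r1,T1.r0)
SC: 7 outcomes — {(0,0,2), (0,1,2), (0,2,2), (1,1,2), (1,2,2), (2,2,0), (2,2,2)}
TSO: 12 outcomes — {(0,0,0), (0,0,2), (0,1,0), (0,1,2), (0,2,0), (0,2,2), (1,1,0), (1,1,2), (1,2,0), (1,2,2), (2,2,0), (2,2,2)}
PSO: 12 outcomes — {(0,0,0), (0,0,2), (0,1,0), (0,1,2), (0,2,0), (0,2,2), (1,1,0), (1,1,2), (1,2,0), (1,2,2), (2,2,0), (2,2,2)}
target (0,1,0) ∈ {TSO,PSO}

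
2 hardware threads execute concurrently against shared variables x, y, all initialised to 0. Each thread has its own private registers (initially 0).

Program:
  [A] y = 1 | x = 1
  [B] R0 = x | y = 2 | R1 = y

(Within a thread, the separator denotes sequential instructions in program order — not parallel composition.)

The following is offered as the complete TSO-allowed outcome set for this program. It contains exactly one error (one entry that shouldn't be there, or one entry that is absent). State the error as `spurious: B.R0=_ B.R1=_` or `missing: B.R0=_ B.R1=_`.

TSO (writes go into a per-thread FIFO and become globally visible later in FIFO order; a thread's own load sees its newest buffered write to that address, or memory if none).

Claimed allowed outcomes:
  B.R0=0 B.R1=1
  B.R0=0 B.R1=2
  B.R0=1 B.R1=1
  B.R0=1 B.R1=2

outcome vector order: (B.R0,B.R1)
TSO (3): (0,1); (0,2); (1,2)
claimed∖TSO = {(1,1)}

spurious: B.R0=1 B.R1=1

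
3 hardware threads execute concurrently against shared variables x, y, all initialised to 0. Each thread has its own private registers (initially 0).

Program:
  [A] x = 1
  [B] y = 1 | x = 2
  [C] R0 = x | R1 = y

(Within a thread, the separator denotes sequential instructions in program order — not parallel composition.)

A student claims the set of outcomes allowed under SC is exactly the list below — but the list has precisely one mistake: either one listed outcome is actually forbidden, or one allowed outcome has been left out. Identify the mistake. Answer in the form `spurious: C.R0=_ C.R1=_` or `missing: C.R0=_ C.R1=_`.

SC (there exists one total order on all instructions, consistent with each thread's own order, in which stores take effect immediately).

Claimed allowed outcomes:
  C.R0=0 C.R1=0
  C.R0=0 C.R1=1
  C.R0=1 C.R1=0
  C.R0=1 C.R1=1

outcome vector order: (C.R0,C.R1)
SC: 5 outcomes — {00, 01, 10, 11, 21}
SC∖claimed = {21}

missing: C.R0=2 C.R1=1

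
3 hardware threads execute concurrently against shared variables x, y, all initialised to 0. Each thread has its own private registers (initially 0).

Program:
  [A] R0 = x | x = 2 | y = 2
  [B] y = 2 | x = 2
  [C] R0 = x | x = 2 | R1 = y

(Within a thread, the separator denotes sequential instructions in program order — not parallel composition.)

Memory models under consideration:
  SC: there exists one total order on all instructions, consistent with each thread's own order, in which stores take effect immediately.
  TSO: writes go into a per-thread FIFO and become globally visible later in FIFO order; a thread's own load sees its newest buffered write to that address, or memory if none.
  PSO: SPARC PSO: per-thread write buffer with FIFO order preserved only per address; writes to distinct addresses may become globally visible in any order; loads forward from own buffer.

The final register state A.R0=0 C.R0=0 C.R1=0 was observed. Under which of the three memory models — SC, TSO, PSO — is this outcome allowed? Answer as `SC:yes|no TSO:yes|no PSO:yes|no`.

outcome vector order: (A.R0,C.R0,C.R1)
under SC → (0,0,0), (0,0,2), (0,2,0), (0,2,2), (2,0,0), (2,0,2), (2,2,2)
under TSO → (0,0,0), (0,0,2), (0,2,0), (0,2,2), (2,0,0), (2,0,2), (2,2,2)
under PSO → (0,0,0), (0,0,2), (0,2,0), (0,2,2), (2,0,0), (2,0,2), (2,2,0), (2,2,2)
target (0,0,0) ∈ {SC,TSO,PSO}

SC:yes TSO:yes PSO:yes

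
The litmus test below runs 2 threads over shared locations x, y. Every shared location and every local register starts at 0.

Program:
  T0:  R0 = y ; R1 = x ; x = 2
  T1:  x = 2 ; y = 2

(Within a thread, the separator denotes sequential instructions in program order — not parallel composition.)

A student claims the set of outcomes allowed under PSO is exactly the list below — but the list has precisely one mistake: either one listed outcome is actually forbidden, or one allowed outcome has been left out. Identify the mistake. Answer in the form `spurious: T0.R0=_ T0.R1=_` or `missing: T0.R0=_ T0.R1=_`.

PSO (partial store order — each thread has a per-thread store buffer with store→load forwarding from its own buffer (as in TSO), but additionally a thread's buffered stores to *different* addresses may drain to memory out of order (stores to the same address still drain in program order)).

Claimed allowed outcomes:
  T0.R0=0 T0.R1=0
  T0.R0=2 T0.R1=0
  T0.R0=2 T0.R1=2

missing: T0.R0=0 T0.R1=2

outcome vector order: (T0.R0,T0.R1)
PSO: 4 outcomes — {00 02 20 22}
PSO∖claimed = {02}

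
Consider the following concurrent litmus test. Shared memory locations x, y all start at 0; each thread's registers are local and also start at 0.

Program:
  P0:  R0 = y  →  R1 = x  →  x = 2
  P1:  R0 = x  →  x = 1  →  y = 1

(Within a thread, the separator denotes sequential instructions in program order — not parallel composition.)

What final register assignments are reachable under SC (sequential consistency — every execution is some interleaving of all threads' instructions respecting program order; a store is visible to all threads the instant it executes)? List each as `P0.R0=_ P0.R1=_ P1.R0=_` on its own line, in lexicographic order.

P0.R0=0 P0.R1=0 P1.R0=0
P0.R0=0 P0.R1=0 P1.R0=2
P0.R0=0 P0.R1=1 P1.R0=0
P0.R0=1 P0.R1=1 P1.R0=0

outcome vector order: (P0.R0,P0.R1,P1.R0)
|SC outcomes| = 4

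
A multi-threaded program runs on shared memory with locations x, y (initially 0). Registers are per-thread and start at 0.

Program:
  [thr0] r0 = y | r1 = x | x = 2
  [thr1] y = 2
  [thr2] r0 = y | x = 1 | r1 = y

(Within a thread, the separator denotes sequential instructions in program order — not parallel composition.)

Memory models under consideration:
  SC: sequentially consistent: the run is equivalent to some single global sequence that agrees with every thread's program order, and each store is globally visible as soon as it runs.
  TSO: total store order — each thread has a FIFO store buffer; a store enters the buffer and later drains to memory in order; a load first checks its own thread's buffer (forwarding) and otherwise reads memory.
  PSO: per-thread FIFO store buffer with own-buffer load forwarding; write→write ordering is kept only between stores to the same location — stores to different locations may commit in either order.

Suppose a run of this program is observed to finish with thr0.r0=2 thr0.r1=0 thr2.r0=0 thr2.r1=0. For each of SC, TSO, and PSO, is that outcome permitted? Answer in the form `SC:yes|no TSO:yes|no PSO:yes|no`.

outcome vector order: (thr0.r0,thr0.r1,thr2.r0,thr2.r1)
under SC → 0/0/0/0; 0/0/0/2; 0/0/2/2; 0/1/0/0; 0/1/0/2; 0/1/2/2; 2/0/0/2; 2/0/2/2; 2/1/0/0; 2/1/0/2; 2/1/2/2
under TSO → 0/0/0/0; 0/0/0/2; 0/0/2/2; 0/1/0/0; 0/1/0/2; 0/1/2/2; 2/0/0/0; 2/0/0/2; 2/0/2/2; 2/1/0/0; 2/1/0/2; 2/1/2/2
under PSO → 0/0/0/0; 0/0/0/2; 0/0/2/2; 0/1/0/0; 0/1/0/2; 0/1/2/2; 2/0/0/0; 2/0/0/2; 2/0/2/2; 2/1/0/0; 2/1/0/2; 2/1/2/2
target 2/0/0/0 ∈ {TSO,PSO}

SC:no TSO:yes PSO:yes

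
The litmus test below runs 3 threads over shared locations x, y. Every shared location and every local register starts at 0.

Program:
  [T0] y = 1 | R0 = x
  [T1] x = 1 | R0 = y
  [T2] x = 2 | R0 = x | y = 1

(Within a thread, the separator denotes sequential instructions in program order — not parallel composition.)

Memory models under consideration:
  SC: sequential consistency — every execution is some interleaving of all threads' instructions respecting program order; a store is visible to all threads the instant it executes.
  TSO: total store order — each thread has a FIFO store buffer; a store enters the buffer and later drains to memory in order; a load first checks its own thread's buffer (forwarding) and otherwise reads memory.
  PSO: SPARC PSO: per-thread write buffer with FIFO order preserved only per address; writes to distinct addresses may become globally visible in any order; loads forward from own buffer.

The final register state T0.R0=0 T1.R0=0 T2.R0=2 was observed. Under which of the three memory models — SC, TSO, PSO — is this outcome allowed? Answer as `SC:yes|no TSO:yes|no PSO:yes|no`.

SC:no TSO:yes PSO:yes

outcome vector order: (T0.R0,T1.R0,T2.R0)
[SC] allowed = {(0,1,1); (0,1,2); (1,0,1); (1,0,2); (1,1,1); (1,1,2); (2,0,2); (2,1,1); (2,1,2)}
[TSO] allowed = {(0,0,1); (0,0,2); (0,1,1); (0,1,2); (1,0,1); (1,0,2); (1,1,1); (1,1,2); (2,0,1); (2,0,2); (2,1,1); (2,1,2)}
[PSO] allowed = {(0,0,1); (0,0,2); (0,1,1); (0,1,2); (1,0,1); (1,0,2); (1,1,1); (1,1,2); (2,0,1); (2,0,2); (2,1,1); (2,1,2)}
target (0,0,2) ∈ {TSO,PSO}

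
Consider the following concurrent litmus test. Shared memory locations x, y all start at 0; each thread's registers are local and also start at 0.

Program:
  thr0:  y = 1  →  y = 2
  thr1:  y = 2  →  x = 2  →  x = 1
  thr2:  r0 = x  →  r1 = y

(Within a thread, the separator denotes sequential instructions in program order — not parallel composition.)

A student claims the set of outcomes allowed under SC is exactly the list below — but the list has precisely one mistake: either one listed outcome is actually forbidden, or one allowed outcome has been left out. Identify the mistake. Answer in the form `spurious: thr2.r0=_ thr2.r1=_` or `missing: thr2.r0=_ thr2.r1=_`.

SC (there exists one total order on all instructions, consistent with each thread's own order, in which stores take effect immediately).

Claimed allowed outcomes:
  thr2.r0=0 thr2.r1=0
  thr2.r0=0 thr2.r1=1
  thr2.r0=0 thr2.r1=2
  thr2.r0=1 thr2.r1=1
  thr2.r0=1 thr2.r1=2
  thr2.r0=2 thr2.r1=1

outcome vector order: (thr2.r0,thr2.r1)
SC: 7 outcomes — {<0 0>, <0 1>, <0 2>, <1 1>, <1 2>, <2 1>, <2 2>}
SC∖claimed = {<2 2>}

missing: thr2.r0=2 thr2.r1=2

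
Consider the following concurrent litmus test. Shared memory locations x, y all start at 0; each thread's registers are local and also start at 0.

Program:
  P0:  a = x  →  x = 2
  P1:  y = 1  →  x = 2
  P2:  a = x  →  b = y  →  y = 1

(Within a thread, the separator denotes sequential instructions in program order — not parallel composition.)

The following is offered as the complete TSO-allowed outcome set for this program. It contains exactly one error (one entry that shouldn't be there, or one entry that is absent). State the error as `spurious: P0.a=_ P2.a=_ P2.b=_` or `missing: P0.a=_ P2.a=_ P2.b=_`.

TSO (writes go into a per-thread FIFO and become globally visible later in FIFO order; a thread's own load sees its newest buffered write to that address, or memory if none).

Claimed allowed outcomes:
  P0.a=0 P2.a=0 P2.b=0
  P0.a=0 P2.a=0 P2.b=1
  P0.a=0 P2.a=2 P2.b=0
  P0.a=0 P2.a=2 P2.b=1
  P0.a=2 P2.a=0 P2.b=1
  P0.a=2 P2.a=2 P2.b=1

missing: P0.a=2 P2.a=0 P2.b=0

outcome vector order: (P0.a,P2.a,P2.b)
[TSO] allowed = {(0,0,0) (0,0,1) (0,2,0) (0,2,1) (2,0,0) (2,0,1) (2,2,1)}
TSO∖claimed = {(2,0,0)}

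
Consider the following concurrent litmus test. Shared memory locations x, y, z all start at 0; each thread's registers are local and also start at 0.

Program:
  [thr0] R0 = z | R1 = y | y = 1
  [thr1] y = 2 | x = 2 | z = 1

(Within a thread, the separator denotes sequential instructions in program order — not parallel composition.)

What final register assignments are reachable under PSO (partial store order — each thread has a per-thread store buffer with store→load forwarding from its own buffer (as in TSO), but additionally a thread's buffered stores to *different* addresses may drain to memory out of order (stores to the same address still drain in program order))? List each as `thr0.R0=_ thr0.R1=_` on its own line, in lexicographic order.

outcome vector order: (thr0.R0,thr0.R1)
|PSO outcomes| = 4

thr0.R0=0 thr0.R1=0
thr0.R0=0 thr0.R1=2
thr0.R0=1 thr0.R1=0
thr0.R0=1 thr0.R1=2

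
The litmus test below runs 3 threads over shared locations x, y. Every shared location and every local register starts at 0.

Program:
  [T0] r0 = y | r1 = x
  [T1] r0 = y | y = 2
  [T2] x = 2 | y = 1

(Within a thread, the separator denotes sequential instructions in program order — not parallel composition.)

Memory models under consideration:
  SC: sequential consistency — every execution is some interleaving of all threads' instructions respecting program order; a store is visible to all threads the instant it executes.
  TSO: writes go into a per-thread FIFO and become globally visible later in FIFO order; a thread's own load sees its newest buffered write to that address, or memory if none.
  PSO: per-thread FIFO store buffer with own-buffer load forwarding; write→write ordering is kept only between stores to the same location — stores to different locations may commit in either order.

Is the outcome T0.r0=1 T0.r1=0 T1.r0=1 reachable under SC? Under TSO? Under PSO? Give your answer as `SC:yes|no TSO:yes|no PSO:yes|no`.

outcome vector order: (T0.r0,T0.r1,T1.r0)
under SC → <0 0 0>, <0 0 1>, <0 2 0>, <0 2 1>, <1 2 0>, <1 2 1>, <2 0 0>, <2 2 0>, <2 2 1>
under TSO → <0 0 0>, <0 0 1>, <0 2 0>, <0 2 1>, <1 2 0>, <1 2 1>, <2 0 0>, <2 2 0>, <2 2 1>
under PSO → <0 0 0>, <0 0 1>, <0 2 0>, <0 2 1>, <1 0 0>, <1 0 1>, <1 2 0>, <1 2 1>, <2 0 0>, <2 0 1>, <2 2 0>, <2 2 1>
target <1 0 1> ∈ {PSO}

SC:no TSO:no PSO:yes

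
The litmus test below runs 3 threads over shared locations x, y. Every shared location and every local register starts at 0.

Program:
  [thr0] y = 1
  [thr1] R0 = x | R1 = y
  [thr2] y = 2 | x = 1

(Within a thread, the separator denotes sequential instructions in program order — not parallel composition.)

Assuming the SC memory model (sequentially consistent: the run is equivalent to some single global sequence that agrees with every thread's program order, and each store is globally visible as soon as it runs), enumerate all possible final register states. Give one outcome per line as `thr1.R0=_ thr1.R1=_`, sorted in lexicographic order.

outcome vector order: (thr1.R0,thr1.R1)
|SC outcomes| = 5

thr1.R0=0 thr1.R1=0
thr1.R0=0 thr1.R1=1
thr1.R0=0 thr1.R1=2
thr1.R0=1 thr1.R1=1
thr1.R0=1 thr1.R1=2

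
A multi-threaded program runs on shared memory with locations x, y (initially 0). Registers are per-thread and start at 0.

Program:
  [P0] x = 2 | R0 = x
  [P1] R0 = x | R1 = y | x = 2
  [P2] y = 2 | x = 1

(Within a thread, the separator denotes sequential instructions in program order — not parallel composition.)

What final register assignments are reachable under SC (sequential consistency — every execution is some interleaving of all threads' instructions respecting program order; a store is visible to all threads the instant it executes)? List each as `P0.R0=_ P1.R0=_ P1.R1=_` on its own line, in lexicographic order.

outcome vector order: (P0.R0,P1.R0,P1.R1)
|SC outcomes| = 10

P0.R0=1 P1.R0=0 P1.R1=0
P0.R0=1 P1.R0=0 P1.R1=2
P0.R0=1 P1.R0=1 P1.R1=2
P0.R0=1 P1.R0=2 P1.R1=0
P0.R0=1 P1.R0=2 P1.R1=2
P0.R0=2 P1.R0=0 P1.R1=0
P0.R0=2 P1.R0=0 P1.R1=2
P0.R0=2 P1.R0=1 P1.R1=2
P0.R0=2 P1.R0=2 P1.R1=0
P0.R0=2 P1.R0=2 P1.R1=2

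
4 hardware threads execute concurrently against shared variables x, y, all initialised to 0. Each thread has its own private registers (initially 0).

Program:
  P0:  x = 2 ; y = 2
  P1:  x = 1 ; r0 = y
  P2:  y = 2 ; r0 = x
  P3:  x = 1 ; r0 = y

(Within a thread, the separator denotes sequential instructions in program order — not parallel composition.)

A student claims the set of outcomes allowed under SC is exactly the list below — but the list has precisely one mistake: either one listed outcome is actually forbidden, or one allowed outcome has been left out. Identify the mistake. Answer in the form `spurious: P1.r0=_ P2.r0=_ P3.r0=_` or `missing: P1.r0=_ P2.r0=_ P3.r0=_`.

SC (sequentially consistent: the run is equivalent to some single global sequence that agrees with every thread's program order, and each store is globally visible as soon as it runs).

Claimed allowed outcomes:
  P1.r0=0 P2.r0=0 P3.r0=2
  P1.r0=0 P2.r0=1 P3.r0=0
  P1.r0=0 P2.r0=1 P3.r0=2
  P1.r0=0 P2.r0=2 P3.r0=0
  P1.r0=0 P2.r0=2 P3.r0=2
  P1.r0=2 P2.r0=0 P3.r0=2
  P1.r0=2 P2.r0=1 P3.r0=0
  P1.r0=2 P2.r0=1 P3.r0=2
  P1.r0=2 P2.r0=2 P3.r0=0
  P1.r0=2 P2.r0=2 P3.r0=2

spurious: P1.r0=0 P2.r0=0 P3.r0=2

outcome vector order: (P1.r0,P2.r0,P3.r0)
SC (9): (0,1,0) (0,1,2) (0,2,0) (0,2,2) (2,0,2) (2,1,0) (2,1,2) (2,2,0) (2,2,2)
claimed∖SC = {(0,0,2)}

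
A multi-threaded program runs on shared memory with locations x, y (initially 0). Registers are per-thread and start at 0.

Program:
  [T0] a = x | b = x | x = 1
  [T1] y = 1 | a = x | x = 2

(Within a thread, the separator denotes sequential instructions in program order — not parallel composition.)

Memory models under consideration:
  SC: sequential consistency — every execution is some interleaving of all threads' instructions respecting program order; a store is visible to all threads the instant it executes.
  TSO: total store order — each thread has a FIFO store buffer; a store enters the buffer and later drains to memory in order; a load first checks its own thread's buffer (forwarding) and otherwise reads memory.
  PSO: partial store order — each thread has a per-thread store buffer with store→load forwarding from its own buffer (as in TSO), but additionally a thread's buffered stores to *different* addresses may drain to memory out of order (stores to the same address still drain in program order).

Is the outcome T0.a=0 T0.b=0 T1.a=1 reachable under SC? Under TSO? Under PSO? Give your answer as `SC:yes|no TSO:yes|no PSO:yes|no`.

outcome vector order: (T0.a,T0.b,T1.a)
SC: 4 outcomes — {000, 001, 020, 220}
TSO: 4 outcomes — {000, 001, 020, 220}
PSO: 4 outcomes — {000, 001, 020, 220}
target 001 ∈ {SC,TSO,PSO}

SC:yes TSO:yes PSO:yes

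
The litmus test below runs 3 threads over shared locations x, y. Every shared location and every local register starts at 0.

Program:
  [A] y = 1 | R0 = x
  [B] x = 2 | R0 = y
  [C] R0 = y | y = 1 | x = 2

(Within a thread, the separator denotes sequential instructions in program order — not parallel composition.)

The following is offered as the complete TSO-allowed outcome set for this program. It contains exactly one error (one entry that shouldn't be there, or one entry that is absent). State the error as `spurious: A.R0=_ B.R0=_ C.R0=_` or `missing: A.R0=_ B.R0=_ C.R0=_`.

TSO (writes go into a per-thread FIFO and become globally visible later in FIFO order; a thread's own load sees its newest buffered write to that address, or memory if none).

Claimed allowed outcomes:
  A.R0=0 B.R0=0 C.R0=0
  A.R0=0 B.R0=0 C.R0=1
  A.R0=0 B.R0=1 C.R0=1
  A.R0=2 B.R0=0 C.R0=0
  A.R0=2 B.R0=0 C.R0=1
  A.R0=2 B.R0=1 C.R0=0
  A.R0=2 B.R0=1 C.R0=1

missing: A.R0=0 B.R0=1 C.R0=0

outcome vector order: (A.R0,B.R0,C.R0)
under TSO → (0,0,0) (0,0,1) (0,1,0) (0,1,1) (2,0,0) (2,0,1) (2,1,0) (2,1,1)
TSO∖claimed = {(0,1,0)}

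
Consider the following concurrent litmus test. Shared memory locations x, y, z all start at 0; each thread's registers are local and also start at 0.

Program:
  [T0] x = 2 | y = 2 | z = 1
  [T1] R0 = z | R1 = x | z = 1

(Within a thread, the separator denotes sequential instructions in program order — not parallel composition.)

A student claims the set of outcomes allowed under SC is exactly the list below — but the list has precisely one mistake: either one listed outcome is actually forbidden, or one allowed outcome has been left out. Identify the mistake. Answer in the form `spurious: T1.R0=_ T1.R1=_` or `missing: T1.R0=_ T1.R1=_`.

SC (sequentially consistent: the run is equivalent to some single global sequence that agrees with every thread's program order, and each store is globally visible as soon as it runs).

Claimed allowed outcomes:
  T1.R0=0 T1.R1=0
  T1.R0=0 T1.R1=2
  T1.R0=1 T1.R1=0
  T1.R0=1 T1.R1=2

outcome vector order: (T1.R0,T1.R1)
under SC → 0/0; 0/2; 1/2
claimed∖SC = {1/0}

spurious: T1.R0=1 T1.R1=0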